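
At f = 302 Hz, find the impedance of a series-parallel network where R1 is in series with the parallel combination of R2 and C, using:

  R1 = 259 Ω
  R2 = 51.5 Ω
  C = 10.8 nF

Step 1 — Angular frequency: ω = 2π·f = 2π·302 = 1898 rad/s.
Step 2 — Component impedances:
  R1: Z = R = 259 Ω
  R2: Z = R = 51.5 Ω
  C: Z = 1/(jωC) = -j/(ω·C) = 0 - j4.88e+04 Ω
Step 3 — Parallel branch: R2 || C = 1/(1/R2 + 1/C) = 51.5 - j0.05435 Ω.
Step 4 — Series with R1: Z_total = R1 + (R2 || C) = 310.5 - j0.05435 Ω = 310.5∠-0.0° Ω.

Z = 310.5 - j0.05435 Ω = 310.5∠-0.0° Ω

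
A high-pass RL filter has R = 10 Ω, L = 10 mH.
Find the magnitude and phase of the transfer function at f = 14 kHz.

Step 1 — Angular frequency: ω = 2π·1.4e+04 = 8.796e+04 rad/s.
Step 2 — Transfer function: H(jω) = jωL/(R + jωL).
Step 3 — Numerator jωL = j·879.6; denominator R + jωL = 10 + j879.6.
Step 4 — H = 0.9999 + j0.01137.
Step 5 — Magnitude: |H| = 0.9999 (-0.0 dB); phase: φ = 0.7°.

|H| = 0.9999 (-0.0 dB), φ = 0.7°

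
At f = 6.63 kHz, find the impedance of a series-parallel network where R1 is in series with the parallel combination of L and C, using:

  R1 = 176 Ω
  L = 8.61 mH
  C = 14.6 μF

Step 1 — Angular frequency: ω = 2π·f = 2π·6630 = 4.166e+04 rad/s.
Step 2 — Component impedances:
  R1: Z = R = 176 Ω
  L: Z = jωL = j·4.166e+04·0.00861 = 0 + j358.7 Ω
  C: Z = 1/(jωC) = -j/(ω·C) = 0 - j1.644 Ω
Step 3 — Parallel branch: L || C = 1/(1/L + 1/C) = 0 - j1.652 Ω.
Step 4 — Series with R1: Z_total = R1 + (L || C) = 176 - j1.652 Ω = 176∠-0.5° Ω.

Z = 176 - j1.652 Ω = 176∠-0.5° Ω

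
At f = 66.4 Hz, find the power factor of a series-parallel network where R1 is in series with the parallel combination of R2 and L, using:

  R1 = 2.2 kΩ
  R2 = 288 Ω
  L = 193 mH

Step 1 — Angular frequency: ω = 2π·f = 2π·66.4 = 417.2 rad/s.
Step 2 — Component impedances:
  R1: Z = R = 2200 Ω
  R2: Z = R = 288 Ω
  L: Z = jωL = j·417.2·0.193 = 0 + j80.52 Ω
Step 3 — Parallel branch: R2 || L = 1/(1/R2 + 1/L) = 20.88 + j74.68 Ω.
Step 4 — Series with R1: Z_total = R1 + (R2 || L) = 2221 + j74.68 Ω = 2222∠1.9° Ω.
Step 5 — Power factor: PF = cos(φ) = Re(Z)/|Z| = 2220.88/2222.14 = 0.9994.
Step 6 — Type: Im(Z) = 74.68 ⇒ lagging (phase φ = 1.9°).

PF = 0.9994 (lagging, φ = 1.9°)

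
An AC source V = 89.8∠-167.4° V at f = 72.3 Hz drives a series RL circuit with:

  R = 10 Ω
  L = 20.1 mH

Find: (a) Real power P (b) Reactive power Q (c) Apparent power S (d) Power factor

Step 1 — Angular frequency: ω = 2π·f = 2π·72.3 = 454.3 rad/s.
Step 2 — Component impedances:
  R: Z = R = 10 Ω
  L: Z = jωL = j·454.3·0.0201 = 0 + j9.131 Ω
Step 3 — Series combination: Z_total = R + L = 10 + j9.131 Ω = 13.54∠42.4° Ω.
Step 4 — Source phasor: V = 89.8∠-167.4° V = -87.64 - j19.59 V.
Step 5 — Current: I = V / Z = -5.755 + j3.296 A = 6.631∠150.2° A.
Step 6 — Complex power: S = V·I* = 439.8 + j401.5 VA.
Step 7 — Real power: P = Re(S) = 439.8 W.
Step 8 — Reactive power: Q = Im(S) = 401.5 VAR.
Step 9 — Apparent power: |S| = 595.5 VA.
Step 10 — Power factor: PF = P/|S| = 0.7385 (lagging).

(a) P = 439.8 W  (b) Q = 401.5 VAR  (c) S = 595.5 VA  (d) PF = 0.7385 (lagging)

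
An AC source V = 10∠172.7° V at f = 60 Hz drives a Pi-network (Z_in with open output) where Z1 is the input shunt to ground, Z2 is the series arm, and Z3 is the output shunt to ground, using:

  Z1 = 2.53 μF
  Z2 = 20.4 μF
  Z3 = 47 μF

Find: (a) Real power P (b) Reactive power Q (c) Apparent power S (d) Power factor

Step 1 — Angular frequency: ω = 2π·f = 2π·60 = 377 rad/s.
Step 2 — Component impedances:
  Z1: Z = 1/(jωC) = -j/(ω·C) = 0 - j1048 Ω
  Z2: Z = 1/(jωC) = -j/(ω·C) = 0 - j130 Ω
  Z3: Z = 1/(jωC) = -j/(ω·C) = 0 - j56.44 Ω
Step 3 — With open output, the series arm Z2 and the output shunt Z3 appear in series to ground: Z2 + Z3 = 0 - j186.5 Ω.
Step 4 — Parallel with input shunt Z1: Z_in = Z1 || (Z2 + Z3) = 0 - j158.3 Ω = 158.3∠-90.0° Ω.
Step 5 — Source phasor: V = 10∠172.7° V = -9.919 + j1.271 V.
Step 6 — Current: I = V / Z = -0.008026 - j0.06265 A = 0.06317∠-97.3° A.
Step 7 — Complex power: S = V·I* = 0 - j0.6317 VA.
Step 8 — Real power: P = Re(S) = 0 W.
Step 9 — Reactive power: Q = Im(S) = -0.6317 VAR.
Step 10 — Apparent power: |S| = 0.6317 VA.
Step 11 — Power factor: PF = P/|S| = 0 (leading).

(a) P = 0 W  (b) Q = -0.6317 VAR  (c) S = 0.6317 VA  (d) PF = 0 (leading)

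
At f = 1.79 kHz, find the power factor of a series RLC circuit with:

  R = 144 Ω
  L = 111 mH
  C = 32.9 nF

Step 1 — Angular frequency: ω = 2π·f = 2π·1790 = 1.125e+04 rad/s.
Step 2 — Component impedances:
  R: Z = R = 144 Ω
  L: Z = jωL = j·1.125e+04·0.111 = 0 + j1248 Ω
  C: Z = 1/(jωC) = -j/(ω·C) = 0 - j2703 Ω
Step 3 — Series combination: Z_total = R + L + C = 144 - j1454 Ω = 1461∠-84.3° Ω.
Step 4 — Power factor: PF = cos(φ) = Re(Z)/|Z| = 144/1461.2 = 0.09855.
Step 5 — Type: Im(Z) = -1454 ⇒ leading (phase φ = -84.3°).

PF = 0.09855 (leading, φ = -84.3°)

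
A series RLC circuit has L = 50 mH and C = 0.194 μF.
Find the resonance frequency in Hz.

Step 1 — Resonance condition Im(Z)=0 gives ω₀ = 1/√(LC).
Step 2 — ω₀ = 1/√(0.05·1.94e-07) = 1.015e+04 rad/s.
Step 3 — f₀ = ω₀/(2π) = 1616 Hz.

f₀ = 1616 Hz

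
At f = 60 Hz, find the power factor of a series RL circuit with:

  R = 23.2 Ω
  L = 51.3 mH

Step 1 — Angular frequency: ω = 2π·f = 2π·60 = 377 rad/s.
Step 2 — Component impedances:
  R: Z = R = 23.2 Ω
  L: Z = jωL = j·377·0.0513 = 0 + j19.34 Ω
Step 3 — Series combination: Z_total = R + L = 23.2 + j19.34 Ω = 30.2∠39.8° Ω.
Step 4 — Power factor: PF = cos(φ) = Re(Z)/|Z| = 23.2/30.204 = 0.7681.
Step 5 — Type: Im(Z) = 19.34 ⇒ lagging (phase φ = 39.8°).

PF = 0.7681 (lagging, φ = 39.8°)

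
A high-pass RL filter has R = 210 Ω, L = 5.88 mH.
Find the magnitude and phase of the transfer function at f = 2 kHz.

Step 1 — Angular frequency: ω = 2π·2000 = 1.257e+04 rad/s.
Step 2 — Transfer function: H(jω) = jωL/(R + jωL).
Step 3 — Numerator jωL = j·73.89; denominator R + jωL = 210 + j73.89.
Step 4 — H = 0.1102 + j0.3131.
Step 5 — Magnitude: |H| = 0.3319 (-9.6 dB); phase: φ = 70.6°.

|H| = 0.3319 (-9.6 dB), φ = 70.6°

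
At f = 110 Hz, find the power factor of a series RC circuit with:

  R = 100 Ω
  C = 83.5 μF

Step 1 — Angular frequency: ω = 2π·f = 2π·110 = 691.2 rad/s.
Step 2 — Component impedances:
  R: Z = R = 100 Ω
  C: Z = 1/(jωC) = -j/(ω·C) = 0 - j17.33 Ω
Step 3 — Series combination: Z_total = R + C = 100 - j17.33 Ω = 101.5∠-9.8° Ω.
Step 4 — Power factor: PF = cos(φ) = Re(Z)/|Z| = 100/101.49 = 0.9853.
Step 5 — Type: Im(Z) = -17.33 ⇒ leading (phase φ = -9.8°).

PF = 0.9853 (leading, φ = -9.8°)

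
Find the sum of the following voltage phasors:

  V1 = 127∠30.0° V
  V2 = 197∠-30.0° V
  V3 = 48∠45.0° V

Step 1 — Convert each phasor to rectangular form:
  V1 = 127·(cos(30.0°) + j·sin(30.0°)) = 110 + j63.5 V
  V2 = 197·(cos(-30.0°) + j·sin(-30.0°)) = 170.6 - j98.5 V
  V3 = 48·(cos(45.0°) + j·sin(45.0°)) = 33.94 + j33.94 V
Step 2 — Sum components: V_total = 314.5 - j1.059 V.
Step 3 — Convert to polar: |V_total| = 314.5 V, ∠V_total = -0.2°.

V_total = 314.5∠-0.2° V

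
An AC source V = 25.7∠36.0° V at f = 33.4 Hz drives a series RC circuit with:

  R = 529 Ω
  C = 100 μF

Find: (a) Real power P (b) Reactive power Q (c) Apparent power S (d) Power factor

Step 1 — Angular frequency: ω = 2π·f = 2π·33.4 = 209.9 rad/s.
Step 2 — Component impedances:
  R: Z = R = 529 Ω
  C: Z = 1/(jωC) = -j/(ω·C) = 0 - j47.65 Ω
Step 3 — Series combination: Z_total = R + C = 529 - j47.65 Ω = 531.1∠-5.1° Ω.
Step 4 — Source phasor: V = 25.7∠36.0° V = 20.79 + j15.11 V.
Step 5 — Current: I = V / Z = 0.03644 + j0.03184 A = 0.04839∠41.1° A.
Step 6 — Complex power: S = V·I* = 1.239 - j0.1116 VA.
Step 7 — Real power: P = Re(S) = 1.239 W.
Step 8 — Reactive power: Q = Im(S) = -0.1116 VAR.
Step 9 — Apparent power: |S| = 1.244 VA.
Step 10 — Power factor: PF = P/|S| = 0.996 (leading).

(a) P = 1.239 W  (b) Q = -0.1116 VAR  (c) S = 1.244 VA  (d) PF = 0.996 (leading)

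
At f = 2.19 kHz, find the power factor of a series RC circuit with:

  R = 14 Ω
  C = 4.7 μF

Step 1 — Angular frequency: ω = 2π·f = 2π·2190 = 1.376e+04 rad/s.
Step 2 — Component impedances:
  R: Z = R = 14 Ω
  C: Z = 1/(jωC) = -j/(ω·C) = 0 - j15.46 Ω
Step 3 — Series combination: Z_total = R + C = 14 - j15.46 Ω = 20.86∠-47.8° Ω.
Step 4 — Power factor: PF = cos(φ) = Re(Z)/|Z| = 14/20.859 = 0.6712.
Step 5 — Type: Im(Z) = -15.46 ⇒ leading (phase φ = -47.8°).

PF = 0.6712 (leading, φ = -47.8°)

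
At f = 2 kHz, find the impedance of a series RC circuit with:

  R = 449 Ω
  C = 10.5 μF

Step 1 — Angular frequency: ω = 2π·f = 2π·2000 = 1.257e+04 rad/s.
Step 2 — Component impedances:
  R: Z = R = 449 Ω
  C: Z = 1/(jωC) = -j/(ω·C) = 0 - j7.579 Ω
Step 3 — Series combination: Z_total = R + C = 449 - j7.579 Ω = 449.1∠-1.0° Ω.

Z = 449 - j7.579 Ω = 449.1∠-1.0° Ω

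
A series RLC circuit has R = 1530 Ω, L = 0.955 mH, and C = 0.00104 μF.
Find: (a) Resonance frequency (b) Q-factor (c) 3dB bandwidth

Step 1 — Resonance: ω₀ = 1/√(LC) = 1/√(0.000955·1.04e-09) = 1.003e+06 rad/s.
Step 2 — f₀ = ω₀/(2π) = 1.597e+05 Hz.
Step 3 — Series Q: Q = ω₀L/R = 1.003e+06·0.000955/1530 = 0.6263.
Step 4 — Bandwidth: Δω = ω₀/Q = 1.602e+06 rad/s; BW = Δω/(2π) = 2.55e+05 Hz.

(a) f₀ = 1.597e+05 Hz  (b) Q = 0.6263  (c) BW = 2.55e+05 Hz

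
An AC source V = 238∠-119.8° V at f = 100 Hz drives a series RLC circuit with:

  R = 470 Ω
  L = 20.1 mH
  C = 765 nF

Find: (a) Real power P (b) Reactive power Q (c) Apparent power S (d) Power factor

Step 1 — Angular frequency: ω = 2π·f = 2π·100 = 628.3 rad/s.
Step 2 — Component impedances:
  R: Z = R = 470 Ω
  L: Z = jωL = j·628.3·0.0201 = 0 + j12.63 Ω
  C: Z = 1/(jωC) = -j/(ω·C) = 0 - j2080 Ω
Step 3 — Series combination: Z_total = R + L + C = 470 - j2068 Ω = 2121∠-77.2° Ω.
Step 4 — Source phasor: V = 238∠-119.8° V = -118.3 - j206.5 V.
Step 5 — Current: I = V / Z = 0.08261 - j0.07598 A = 0.1122∠-42.6° A.
Step 6 — Complex power: S = V·I* = 5.92 - j26.05 VA.
Step 7 — Real power: P = Re(S) = 5.92 W.
Step 8 — Reactive power: Q = Im(S) = -26.05 VAR.
Step 9 — Apparent power: |S| = 26.71 VA.
Step 10 — Power factor: PF = P/|S| = 0.2216 (leading).

(a) P = 5.92 W  (b) Q = -26.05 VAR  (c) S = 26.71 VA  (d) PF = 0.2216 (leading)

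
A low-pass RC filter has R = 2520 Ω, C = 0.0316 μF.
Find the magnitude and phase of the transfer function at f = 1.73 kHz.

Step 1 — Angular frequency: ω = 2π·1730 = 1.087e+04 rad/s.
Step 2 — Transfer function: H(jω) = 1/(1 + jωRC).
Step 3 — Denominator: 1 + jωRC = 1 + j·1.087e+04·2520·3.16e-08 = 1 + j0.8656.
Step 4 — H = 0.5717 - j0.4948.
Step 5 — Magnitude: |H| = 0.7561 (-2.4 dB); phase: φ = -40.9°.

|H| = 0.7561 (-2.4 dB), φ = -40.9°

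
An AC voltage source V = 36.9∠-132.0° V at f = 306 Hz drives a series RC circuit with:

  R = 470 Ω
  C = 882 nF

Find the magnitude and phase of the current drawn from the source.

Step 1 — Angular frequency: ω = 2π·f = 2π·306 = 1923 rad/s.
Step 2 — Component impedances:
  R: Z = R = 470 Ω
  C: Z = 1/(jωC) = -j/(ω·C) = 0 - j589.7 Ω
Step 3 — Series combination: Z_total = R + C = 470 - j589.7 Ω = 754.1∠-51.4° Ω.
Step 4 — Source phasor: V = 36.9∠-132.0° V = -24.69 - j27.42 V.
Step 5 — Ohm's law: I = V / Z_total = (-24.69 - j27.42) / (470 - j589.7) = 0.00803 - j0.04827 A.
Step 6 — Convert to polar: |I| = 0.04893 A, ∠I = -80.6°.

I = 0.04893∠-80.6° A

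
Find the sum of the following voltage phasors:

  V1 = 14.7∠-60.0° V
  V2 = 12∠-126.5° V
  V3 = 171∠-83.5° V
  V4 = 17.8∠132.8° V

Step 1 — Convert each phasor to rectangular form:
  V1 = 14.7·(cos(-60.0°) + j·sin(-60.0°)) = 7.35 - j12.73 V
  V2 = 12·(cos(-126.5°) + j·sin(-126.5°)) = -7.138 - j9.646 V
  V3 = 171·(cos(-83.5°) + j·sin(-83.5°)) = 19.36 - j169.9 V
  V4 = 17.8·(cos(132.8°) + j·sin(132.8°)) = -12.09 + j13.06 V
Step 2 — Sum components: V_total = 7.476 - j179.2 V.
Step 3 — Convert to polar: |V_total| = 179.4 V, ∠V_total = -87.6°.

V_total = 179.4∠-87.6° V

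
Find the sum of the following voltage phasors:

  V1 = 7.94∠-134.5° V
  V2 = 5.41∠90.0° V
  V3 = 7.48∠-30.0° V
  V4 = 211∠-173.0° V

Step 1 — Convert each phasor to rectangular form:
  V1 = 7.94·(cos(-134.5°) + j·sin(-134.5°)) = -5.565 - j5.663 V
  V2 = 5.41·(cos(90.0°) + j·sin(90.0°)) = 0 + j5.41 V
  V3 = 7.48·(cos(-30.0°) + j·sin(-30.0°)) = 6.478 - j3.74 V
  V4 = 211·(cos(-173.0°) + j·sin(-173.0°)) = -209.4 - j25.71 V
Step 2 — Sum components: V_total = -208.5 - j29.71 V.
Step 3 — Convert to polar: |V_total| = 210.6 V, ∠V_total = -171.9°.

V_total = 210.6∠-171.9° V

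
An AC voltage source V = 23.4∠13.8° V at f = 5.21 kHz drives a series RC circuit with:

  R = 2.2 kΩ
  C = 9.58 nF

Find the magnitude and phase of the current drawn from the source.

Step 1 — Angular frequency: ω = 2π·f = 2π·5210 = 3.274e+04 rad/s.
Step 2 — Component impedances:
  R: Z = R = 2200 Ω
  C: Z = 1/(jωC) = -j/(ω·C) = 0 - j3189 Ω
Step 3 — Series combination: Z_total = R + C = 2200 - j3189 Ω = 3874∠-55.4° Ω.
Step 4 — Source phasor: V = 23.4∠13.8° V = 22.72 + j5.582 V.
Step 5 — Ohm's law: I = V / Z_total = (22.72 + j5.582) / (2200 - j3189) = 0.002145 + j0.005646 A.
Step 6 — Convert to polar: |I| = 0.00604 A, ∠I = 69.2°.

I = 0.00604∠69.2° A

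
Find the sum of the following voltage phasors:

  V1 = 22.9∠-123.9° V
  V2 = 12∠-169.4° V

Step 1 — Convert each phasor to rectangular form:
  V1 = 22.9·(cos(-123.9°) + j·sin(-123.9°)) = -12.77 - j19.01 V
  V2 = 12·(cos(-169.4°) + j·sin(-169.4°)) = -11.8 - j2.207 V
Step 2 — Sum components: V_total = -24.57 - j21.21 V.
Step 3 — Convert to polar: |V_total| = 32.46 V, ∠V_total = -139.2°.

V_total = 32.46∠-139.2° V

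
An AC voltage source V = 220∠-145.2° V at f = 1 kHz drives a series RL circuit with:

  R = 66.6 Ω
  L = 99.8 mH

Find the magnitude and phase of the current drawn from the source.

Step 1 — Angular frequency: ω = 2π·f = 2π·1000 = 6283 rad/s.
Step 2 — Component impedances:
  R: Z = R = 66.6 Ω
  L: Z = jωL = j·6283·0.0998 = 0 + j627.1 Ω
Step 3 — Series combination: Z_total = R + L = 66.6 + j627.1 Ω = 630.6∠83.9° Ω.
Step 4 — Source phasor: V = 220∠-145.2° V = -180.7 - j125.6 V.
Step 5 — Ohm's law: I = V / Z_total = (-180.7 - j125.6) / (66.6 + j627.1) = -0.2283 + j0.2639 A.
Step 6 — Convert to polar: |I| = 0.3489 A, ∠I = 130.9°.

I = 0.3489∠130.9° A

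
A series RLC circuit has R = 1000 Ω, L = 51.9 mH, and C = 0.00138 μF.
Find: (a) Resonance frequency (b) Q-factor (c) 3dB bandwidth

Step 1 — Resonance: ω₀ = 1/√(LC) = 1/√(0.0519·1.38e-09) = 1.182e+05 rad/s.
Step 2 — f₀ = ω₀/(2π) = 1.881e+04 Hz.
Step 3 — Series Q: Q = ω₀L/R = 1.182e+05·0.0519/1000 = 6.133.
Step 4 — Bandwidth: Δω = ω₀/Q = 1.927e+04 rad/s; BW = Δω/(2π) = 3067 Hz.

(a) f₀ = 1.881e+04 Hz  (b) Q = 6.133  (c) BW = 3067 Hz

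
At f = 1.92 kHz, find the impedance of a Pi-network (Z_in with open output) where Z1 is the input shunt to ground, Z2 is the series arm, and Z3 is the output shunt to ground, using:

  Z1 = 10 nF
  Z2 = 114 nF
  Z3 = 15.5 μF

Step 1 — Angular frequency: ω = 2π·f = 2π·1920 = 1.206e+04 rad/s.
Step 2 — Component impedances:
  Z1: Z = 1/(jωC) = -j/(ω·C) = 0 - j8289 Ω
  Z2: Z = 1/(jωC) = -j/(ω·C) = 0 - j727.1 Ω
  Z3: Z = 1/(jωC) = -j/(ω·C) = 0 - j5.348 Ω
Step 3 — With open output, the series arm Z2 and the output shunt Z3 appear in series to ground: Z2 + Z3 = 0 - j732.5 Ω.
Step 4 — Parallel with input shunt Z1: Z_in = Z1 || (Z2 + Z3) = 0 - j673 Ω = 673∠-90.0° Ω.

Z = 0 - j673 Ω = 673∠-90.0° Ω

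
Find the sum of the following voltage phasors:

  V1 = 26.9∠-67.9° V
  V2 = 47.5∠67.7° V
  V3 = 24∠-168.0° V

Step 1 — Convert each phasor to rectangular form:
  V1 = 26.9·(cos(-67.9°) + j·sin(-67.9°)) = 10.12 - j24.92 V
  V2 = 47.5·(cos(67.7°) + j·sin(67.7°)) = 18.02 + j43.95 V
  V3 = 24·(cos(-168.0°) + j·sin(-168.0°)) = -23.48 - j4.99 V
Step 2 — Sum components: V_total = 4.669 + j14.03 V.
Step 3 — Convert to polar: |V_total| = 14.79 V, ∠V_total = 71.6°.

V_total = 14.79∠71.6° V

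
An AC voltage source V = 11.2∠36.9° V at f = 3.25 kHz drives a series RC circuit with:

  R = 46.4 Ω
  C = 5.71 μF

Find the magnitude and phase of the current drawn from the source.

Step 1 — Angular frequency: ω = 2π·f = 2π·3250 = 2.042e+04 rad/s.
Step 2 — Component impedances:
  R: Z = R = 46.4 Ω
  C: Z = 1/(jωC) = -j/(ω·C) = 0 - j8.576 Ω
Step 3 — Series combination: Z_total = R + C = 46.4 - j8.576 Ω = 47.19∠-10.5° Ω.
Step 4 — Source phasor: V = 11.2∠36.9° V = 8.956 + j6.725 V.
Step 5 — Ohm's law: I = V / Z_total = (8.956 + j6.725) / (46.4 - j8.576) = 0.1607 + j0.1746 A.
Step 6 — Convert to polar: |I| = 0.2374 A, ∠I = 47.4°.

I = 0.2374∠47.4° A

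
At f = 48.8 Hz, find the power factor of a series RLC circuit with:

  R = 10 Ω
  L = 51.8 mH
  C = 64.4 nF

Step 1 — Angular frequency: ω = 2π·f = 2π·48.8 = 306.6 rad/s.
Step 2 — Component impedances:
  R: Z = R = 10 Ω
  L: Z = jωL = j·306.6·0.0518 = 0 + j15.88 Ω
  C: Z = 1/(jωC) = -j/(ω·C) = 0 - j5.064e+04 Ω
Step 3 — Series combination: Z_total = R + L + C = 10 - j5.063e+04 Ω = 5.063e+04∠-90.0° Ω.
Step 4 — Power factor: PF = cos(φ) = Re(Z)/|Z| = 10/5.063e+04 = 0.0001975.
Step 5 — Type: Im(Z) = -5.063e+04 ⇒ leading (phase φ = -90.0°).

PF = 0.0001975 (leading, φ = -90.0°)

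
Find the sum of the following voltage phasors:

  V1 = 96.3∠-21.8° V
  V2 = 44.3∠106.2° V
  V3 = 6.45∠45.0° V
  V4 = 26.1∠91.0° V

Step 1 — Convert each phasor to rectangular form:
  V1 = 96.3·(cos(-21.8°) + j·sin(-21.8°)) = 89.41 - j35.76 V
  V2 = 44.3·(cos(106.2°) + j·sin(106.2°)) = -12.36 + j42.54 V
  V3 = 6.45·(cos(45.0°) + j·sin(45.0°)) = 4.561 + j4.561 V
  V4 = 26.1·(cos(91.0°) + j·sin(91.0°)) = -0.4555 + j26.1 V
Step 2 — Sum components: V_total = 81.16 + j37.44 V.
Step 3 — Convert to polar: |V_total| = 89.38 V, ∠V_total = 24.8°.

V_total = 89.38∠24.8° V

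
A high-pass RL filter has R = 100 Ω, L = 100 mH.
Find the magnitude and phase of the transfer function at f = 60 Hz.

Step 1 — Angular frequency: ω = 2π·60 = 377 rad/s.
Step 2 — Transfer function: H(jω) = jωL/(R + jωL).
Step 3 — Numerator jωL = j·37.7; denominator R + jωL = 100 + j37.7.
Step 4 — H = 0.1244 + j0.3301.
Step 5 — Magnitude: |H| = 0.3528 (-9.1 dB); phase: φ = 69.3°.

|H| = 0.3528 (-9.1 dB), φ = 69.3°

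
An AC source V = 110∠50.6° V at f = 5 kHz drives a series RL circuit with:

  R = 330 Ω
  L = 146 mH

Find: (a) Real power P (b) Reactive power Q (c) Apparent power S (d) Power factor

Step 1 — Angular frequency: ω = 2π·f = 2π·5000 = 3.142e+04 rad/s.
Step 2 — Component impedances:
  R: Z = R = 330 Ω
  L: Z = jωL = j·3.142e+04·0.146 = 0 + j4587 Ω
Step 3 — Series combination: Z_total = R + L = 330 + j4587 Ω = 4599∠85.9° Ω.
Step 4 — Source phasor: V = 110∠50.6° V = 69.82 + j85 V.
Step 5 — Current: I = V / Z = 0.01953 - j0.01382 A = 0.02392∠-35.3° A.
Step 6 — Complex power: S = V·I* = 0.1888 + j2.624 VA.
Step 7 — Real power: P = Re(S) = 0.1888 W.
Step 8 — Reactive power: Q = Im(S) = 2.624 VAR.
Step 9 — Apparent power: |S| = 2.631 VA.
Step 10 — Power factor: PF = P/|S| = 0.07176 (lagging).

(a) P = 0.1888 W  (b) Q = 2.624 VAR  (c) S = 2.631 VA  (d) PF = 0.07176 (lagging)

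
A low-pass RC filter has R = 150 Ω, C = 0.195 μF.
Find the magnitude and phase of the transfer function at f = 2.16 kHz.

Step 1 — Angular frequency: ω = 2π·2160 = 1.357e+04 rad/s.
Step 2 — Transfer function: H(jω) = 1/(1 + jωRC).
Step 3 — Denominator: 1 + jωRC = 1 + j·1.357e+04·150·1.95e-07 = 1 + j0.397.
Step 4 — H = 0.8639 - j0.3429.
Step 5 — Magnitude: |H| = 0.9294 (-0.6 dB); phase: φ = -21.7°.

|H| = 0.9294 (-0.6 dB), φ = -21.7°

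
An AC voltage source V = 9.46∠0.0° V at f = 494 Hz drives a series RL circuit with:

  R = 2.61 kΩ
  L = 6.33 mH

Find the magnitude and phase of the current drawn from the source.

Step 1 — Angular frequency: ω = 2π·f = 2π·494 = 3104 rad/s.
Step 2 — Component impedances:
  R: Z = R = 2610 Ω
  L: Z = jωL = j·3104·0.00633 = 0 + j19.65 Ω
Step 3 — Series combination: Z_total = R + L = 2610 + j19.65 Ω = 2610∠0.4° Ω.
Step 4 — Source phasor: V = 9.46∠0.0° V = 9.46 V.
Step 5 — Ohm's law: I = V / Z_total = (9.46) / (2610 + j19.65) = 0.003624 - j2.728e-05 A.
Step 6 — Convert to polar: |I| = 0.003624 A, ∠I = -0.4°.

I = 0.003624∠-0.4° A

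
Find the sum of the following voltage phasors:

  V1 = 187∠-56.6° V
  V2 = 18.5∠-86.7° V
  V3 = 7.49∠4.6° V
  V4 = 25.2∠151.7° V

Step 1 — Convert each phasor to rectangular form:
  V1 = 187·(cos(-56.6°) + j·sin(-56.6°)) = 102.9 - j156.1 V
  V2 = 18.5·(cos(-86.7°) + j·sin(-86.7°)) = 1.065 - j18.47 V
  V3 = 7.49·(cos(4.6°) + j·sin(4.6°)) = 7.466 + j0.6007 V
  V4 = 25.2·(cos(151.7°) + j·sin(151.7°)) = -22.19 + j11.95 V
Step 2 — Sum components: V_total = 89.28 - j162 V.
Step 3 — Convert to polar: |V_total| = 185 V, ∠V_total = -61.1°.

V_total = 185∠-61.1° V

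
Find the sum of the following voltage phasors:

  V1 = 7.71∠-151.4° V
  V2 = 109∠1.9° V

Step 1 — Convert each phasor to rectangular form:
  V1 = 7.71·(cos(-151.4°) + j·sin(-151.4°)) = -6.769 - j3.691 V
  V2 = 109·(cos(1.9°) + j·sin(1.9°)) = 108.9 + j3.614 V
Step 2 — Sum components: V_total = 102.2 - j0.0768 V.
Step 3 — Convert to polar: |V_total| = 102.2 V, ∠V_total = -0.0°.

V_total = 102.2∠-0.0° V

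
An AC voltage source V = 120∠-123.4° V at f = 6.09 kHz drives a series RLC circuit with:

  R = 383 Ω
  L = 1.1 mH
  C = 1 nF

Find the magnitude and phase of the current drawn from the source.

Step 1 — Angular frequency: ω = 2π·f = 2π·6090 = 3.826e+04 rad/s.
Step 2 — Component impedances:
  R: Z = R = 383 Ω
  L: Z = jωL = j·3.826e+04·0.0011 = 0 + j42.09 Ω
  C: Z = 1/(jωC) = -j/(ω·C) = 0 - j2.613e+04 Ω
Step 3 — Series combination: Z_total = R + L + C = 383 - j2.609e+04 Ω = 2.609e+04∠-89.2° Ω.
Step 4 — Source phasor: V = 120∠-123.4° V = -66.06 - j100.2 V.
Step 5 — Ohm's law: I = V / Z_total = (-66.06 - j100.2) / (383 - j2.609e+04) = 0.003802 - j0.002588 A.
Step 6 — Convert to polar: |I| = 0.004599 A, ∠I = -34.2°.

I = 0.004599∠-34.2° A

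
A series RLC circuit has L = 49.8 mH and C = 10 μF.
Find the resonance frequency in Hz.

Step 1 — Resonance condition Im(Z)=0 gives ω₀ = 1/√(LC).
Step 2 — ω₀ = 1/√(0.0498·1e-05) = 1417 rad/s.
Step 3 — f₀ = ω₀/(2π) = 225.5 Hz.

f₀ = 225.5 Hz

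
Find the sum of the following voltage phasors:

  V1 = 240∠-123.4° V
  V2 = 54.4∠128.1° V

Step 1 — Convert each phasor to rectangular form:
  V1 = 240·(cos(-123.4°) + j·sin(-123.4°)) = -132.1 - j200.4 V
  V2 = 54.4·(cos(128.1°) + j·sin(128.1°)) = -33.57 + j42.81 V
Step 2 — Sum components: V_total = -165.7 - j157.6 V.
Step 3 — Convert to polar: |V_total| = 228.6 V, ∠V_total = -136.4°.

V_total = 228.6∠-136.4° V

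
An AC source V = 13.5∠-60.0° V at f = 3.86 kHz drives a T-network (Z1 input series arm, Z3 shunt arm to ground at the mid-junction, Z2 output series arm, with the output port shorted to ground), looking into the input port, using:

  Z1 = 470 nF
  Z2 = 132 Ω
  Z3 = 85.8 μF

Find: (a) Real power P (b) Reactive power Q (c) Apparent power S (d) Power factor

Step 1 — Angular frequency: ω = 2π·f = 2π·3860 = 2.425e+04 rad/s.
Step 2 — Component impedances:
  Z1: Z = 1/(jωC) = -j/(ω·C) = 0 - j87.73 Ω
  Z2: Z = R = 132 Ω
  Z3: Z = 1/(jωC) = -j/(ω·C) = 0 - j0.4806 Ω
Step 3 — With the output port shorted to ground, the output series arm Z2 runs from the junction to ground; the shunt arm Z3 also runs from the junction to ground. They appear in parallel: Z3 || Z2 = 0.001749 - j0.4806 Ω.
Step 4 — Series with input arm Z1: Z_in = Z1 + (Z3 || Z2) = 0.001749 - j88.21 Ω = 88.21∠-90.0° Ω.
Step 5 — Source phasor: V = 13.5∠-60.0° V = 6.75 - j11.69 V.
Step 6 — Current: I = V / Z = 0.1325 + j0.07652 A = 0.153∠30.0° A.
Step 7 — Complex power: S = V·I* = 4.098e-05 - j2.066 VA.
Step 8 — Real power: P = Re(S) = 4.098e-05 W.
Step 9 — Reactive power: Q = Im(S) = -2.066 VAR.
Step 10 — Apparent power: |S| = 2.066 VA.
Step 11 — Power factor: PF = P/|S| = 1.983e-05 (leading).

(a) P = 4.098e-05 W  (b) Q = -2.066 VAR  (c) S = 2.066 VA  (d) PF = 1.983e-05 (leading)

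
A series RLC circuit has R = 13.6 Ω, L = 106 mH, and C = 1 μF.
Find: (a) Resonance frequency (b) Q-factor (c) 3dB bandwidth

Step 1 — Resonance: ω₀ = 1/√(LC) = 1/√(0.106·1e-06) = 3071 rad/s.
Step 2 — f₀ = ω₀/(2π) = 488.8 Hz.
Step 3 — Series Q: Q = ω₀L/R = 3071·0.106/13.6 = 23.94.
Step 4 — Bandwidth: Δω = ω₀/Q = 128.3 rad/s; BW = Δω/(2π) = 20.42 Hz.

(a) f₀ = 488.8 Hz  (b) Q = 23.94  (c) BW = 20.42 Hz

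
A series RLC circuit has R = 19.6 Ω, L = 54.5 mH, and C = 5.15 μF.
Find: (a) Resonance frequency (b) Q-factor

Step 1 — Resonance condition Im(Z)=0 gives ω₀ = 1/√(LC).
Step 2 — ω₀ = 1/√(0.0545·5.15e-06) = 1888 rad/s.
Step 3 — f₀ = ω₀/(2π) = 300.4 Hz.
Step 4 — Series Q: Q = ω₀L/R = 1888·0.0545/19.6 = 5.249.

(a) f₀ = 300.4 Hz  (b) Q = 5.249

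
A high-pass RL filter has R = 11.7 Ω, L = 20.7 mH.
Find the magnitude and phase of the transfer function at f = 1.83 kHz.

Step 1 — Angular frequency: ω = 2π·1830 = 1.15e+04 rad/s.
Step 2 — Transfer function: H(jω) = jωL/(R + jωL).
Step 3 — Numerator jωL = j·238; denominator R + jωL = 11.7 + j238.
Step 4 — H = 0.9976 + j0.04904.
Step 5 — Magnitude: |H| = 0.9988 (-0.0 dB); phase: φ = 2.8°.

|H| = 0.9988 (-0.0 dB), φ = 2.8°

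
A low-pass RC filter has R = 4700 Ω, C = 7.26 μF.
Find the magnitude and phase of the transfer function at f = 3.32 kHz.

Step 1 — Angular frequency: ω = 2π·3320 = 2.086e+04 rad/s.
Step 2 — Transfer function: H(jω) = 1/(1 + jωRC).
Step 3 — Denominator: 1 + jωRC = 1 + j·2.086e+04·4700·7.26e-06 = 1 + j711.8.
Step 4 — H = 1.974e-06 - j0.001405.
Step 5 — Magnitude: |H| = 0.001405 (-57.0 dB); phase: φ = -89.9°.

|H| = 0.001405 (-57.0 dB), φ = -89.9°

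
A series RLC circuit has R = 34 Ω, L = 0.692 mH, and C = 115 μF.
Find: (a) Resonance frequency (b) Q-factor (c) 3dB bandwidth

Step 1 — Resonance condition Im(Z)=0 gives ω₀ = 1/√(LC).
Step 2 — ω₀ = 1/√(0.000692·0.000115) = 3545 rad/s.
Step 3 — f₀ = ω₀/(2π) = 564.2 Hz.
Step 4 — Series Q: Q = ω₀L/R = 3545·0.000692/34 = 0.07215.
Step 5 — 3dB bandwidth: Δω = ω₀/Q = 4.913e+04 rad/s; BW = Δω/(2π) = 7820 Hz.

(a) f₀ = 564.2 Hz  (b) Q = 0.07215  (c) BW = 7820 Hz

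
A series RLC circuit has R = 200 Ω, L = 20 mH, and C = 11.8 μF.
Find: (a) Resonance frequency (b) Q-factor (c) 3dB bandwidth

Step 1 — Resonance: ω₀ = 1/√(LC) = 1/√(0.02·1.18e-05) = 2058 rad/s.
Step 2 — f₀ = ω₀/(2π) = 327.6 Hz.
Step 3 — Series Q: Q = ω₀L/R = 2058·0.02/200 = 0.2058.
Step 4 — Bandwidth: Δω = ω₀/Q = 1e+04 rad/s; BW = Δω/(2π) = 1592 Hz.

(a) f₀ = 327.6 Hz  (b) Q = 0.2058  (c) BW = 1592 Hz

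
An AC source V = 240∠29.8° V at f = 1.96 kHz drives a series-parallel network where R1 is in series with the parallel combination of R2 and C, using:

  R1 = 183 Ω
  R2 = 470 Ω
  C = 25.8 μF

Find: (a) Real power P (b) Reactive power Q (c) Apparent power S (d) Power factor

Step 1 — Angular frequency: ω = 2π·f = 2π·1960 = 1.232e+04 rad/s.
Step 2 — Component impedances:
  R1: Z = R = 183 Ω
  R2: Z = R = 470 Ω
  C: Z = 1/(jωC) = -j/(ω·C) = 0 - j3.147 Ω
Step 3 — Parallel branch: R2 || C = 1/(1/R2 + 1/C) = 0.02108 - j3.147 Ω.
Step 4 — Series with R1: Z_total = R1 + (R2 || C) = 183 - j3.147 Ω = 183∠-1.0° Ω.
Step 5 — Source phasor: V = 240∠29.8° V = 208.3 + j119.3 V.
Step 6 — Current: I = V / Z = 1.126 + j0.6711 A = 1.311∠30.8° A.
Step 7 — Complex power: S = V·I* = 314.6 - j5.41 VA.
Step 8 — Real power: P = Re(S) = 314.6 W.
Step 9 — Reactive power: Q = Im(S) = -5.41 VAR.
Step 10 — Apparent power: |S| = 314.7 VA.
Step 11 — Power factor: PF = P/|S| = 0.9999 (leading).

(a) P = 314.6 W  (b) Q = -5.41 VAR  (c) S = 314.7 VA  (d) PF = 0.9999 (leading)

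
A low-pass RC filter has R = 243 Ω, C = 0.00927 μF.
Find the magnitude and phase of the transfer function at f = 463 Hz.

Step 1 — Angular frequency: ω = 2π·463 = 2909 rad/s.
Step 2 — Transfer function: H(jω) = 1/(1 + jωRC).
Step 3 — Denominator: 1 + jωRC = 1 + j·2909·243·9.27e-09 = 1 + j0.006553.
Step 4 — H = 1 - j0.006553.
Step 5 — Magnitude: |H| = 1 (-0.0 dB); phase: φ = -0.4°.

|H| = 1 (-0.0 dB), φ = -0.4°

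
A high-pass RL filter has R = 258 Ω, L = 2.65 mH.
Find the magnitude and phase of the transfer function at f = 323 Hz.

Step 1 — Angular frequency: ω = 2π·323 = 2029 rad/s.
Step 2 — Transfer function: H(jω) = jωL/(R + jωL).
Step 3 — Numerator jωL = j·5.378; denominator R + jωL = 258 + j5.378.
Step 4 — H = 0.0004343 + j0.02084.
Step 5 — Magnitude: |H| = 0.02084 (-33.6 dB); phase: φ = 88.8°.

|H| = 0.02084 (-33.6 dB), φ = 88.8°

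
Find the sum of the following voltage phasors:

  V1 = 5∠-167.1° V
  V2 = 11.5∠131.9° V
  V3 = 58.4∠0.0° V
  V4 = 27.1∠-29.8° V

Step 1 — Convert each phasor to rectangular form:
  V1 = 5·(cos(-167.1°) + j·sin(-167.1°)) = -4.874 - j1.116 V
  V2 = 11.5·(cos(131.9°) + j·sin(131.9°)) = -7.68 + j8.56 V
  V3 = 58.4·(cos(0.0°) + j·sin(0.0°)) = 58.4 V
  V4 = 27.1·(cos(-29.8°) + j·sin(-29.8°)) = 23.52 - j13.47 V
Step 2 — Sum components: V_total = 69.36 - j6.025 V.
Step 3 — Convert to polar: |V_total| = 69.62 V, ∠V_total = -5.0°.

V_total = 69.62∠-5.0° V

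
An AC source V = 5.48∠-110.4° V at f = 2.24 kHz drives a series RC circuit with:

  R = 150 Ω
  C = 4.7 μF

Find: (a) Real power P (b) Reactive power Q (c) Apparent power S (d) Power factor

Step 1 — Angular frequency: ω = 2π·f = 2π·2240 = 1.407e+04 rad/s.
Step 2 — Component impedances:
  R: Z = R = 150 Ω
  C: Z = 1/(jωC) = -j/(ω·C) = 0 - j15.12 Ω
Step 3 — Series combination: Z_total = R + C = 150 - j15.12 Ω = 150.8∠-5.8° Ω.
Step 4 — Source phasor: V = 5.48∠-110.4° V = -1.91 - j5.136 V.
Step 5 — Current: I = V / Z = -0.00919 - j0.03517 A = 0.03635∠-104.6° A.
Step 6 — Complex power: S = V·I* = 0.1982 - j0.01997 VA.
Step 7 — Real power: P = Re(S) = 0.1982 W.
Step 8 — Reactive power: Q = Im(S) = -0.01997 VAR.
Step 9 — Apparent power: |S| = 0.1992 VA.
Step 10 — Power factor: PF = P/|S| = 0.995 (leading).

(a) P = 0.1982 W  (b) Q = -0.01997 VAR  (c) S = 0.1992 VA  (d) PF = 0.995 (leading)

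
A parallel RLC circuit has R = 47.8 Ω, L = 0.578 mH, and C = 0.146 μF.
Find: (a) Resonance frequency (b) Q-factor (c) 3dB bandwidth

Step 1 — Resonance: ω₀ = 1/√(LC) = 1/√(0.000578·1.46e-07) = 1.089e+05 rad/s.
Step 2 — f₀ = ω₀/(2π) = 1.733e+04 Hz.
Step 3 — Parallel Q: Q = R/(ω₀L) = 47.8/(1.089e+05·0.000578) = 0.7597.
Step 4 — Bandwidth: Δω = ω₀/Q = 1.433e+05 rad/s; BW = Δω/(2π) = 2.281e+04 Hz.

(a) f₀ = 1.733e+04 Hz  (b) Q = 0.7597  (c) BW = 2.281e+04 Hz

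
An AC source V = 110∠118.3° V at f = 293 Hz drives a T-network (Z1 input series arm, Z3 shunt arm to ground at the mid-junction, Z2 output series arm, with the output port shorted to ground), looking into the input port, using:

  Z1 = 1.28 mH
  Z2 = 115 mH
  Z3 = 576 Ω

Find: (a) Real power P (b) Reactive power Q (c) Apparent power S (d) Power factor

Step 1 — Angular frequency: ω = 2π·f = 2π·293 = 1841 rad/s.
Step 2 — Component impedances:
  Z1: Z = jωL = j·1841·0.00128 = 0 + j2.356 Ω
  Z2: Z = jωL = j·1841·0.115 = 0 + j211.7 Ω
  Z3: Z = R = 576 Ω
Step 3 — With the output port shorted to ground, the output series arm Z2 runs from the junction to ground; the shunt arm Z3 also runs from the junction to ground. They appear in parallel: Z3 || Z2 = 68.55 + j186.5 Ω.
Step 4 — Series with input arm Z1: Z_in = Z1 + (Z3 || Z2) = 68.55 + j188.9 Ω = 200.9∠70.1° Ω.
Step 5 — Source phasor: V = 110∠118.3° V = -52.15 + j96.85 V.
Step 6 — Current: I = V / Z = 0.3645 + j0.4084 A = 0.5475∠48.2° A.
Step 7 — Complex power: S = V·I* = 20.55 + j56.61 VA.
Step 8 — Real power: P = Re(S) = 20.55 W.
Step 9 — Reactive power: Q = Im(S) = 56.61 VAR.
Step 10 — Apparent power: |S| = 60.22 VA.
Step 11 — Power factor: PF = P/|S| = 0.3412 (lagging).

(a) P = 20.55 W  (b) Q = 56.61 VAR  (c) S = 60.22 VA  (d) PF = 0.3412 (lagging)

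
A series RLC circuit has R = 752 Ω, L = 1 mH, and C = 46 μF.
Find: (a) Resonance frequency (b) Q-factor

Step 1 — Resonance condition Im(Z)=0 gives ω₀ = 1/√(LC).
Step 2 — ω₀ = 1/√(0.001·4.6e-05) = 4663 rad/s.
Step 3 — f₀ = ω₀/(2π) = 742.1 Hz.
Step 4 — Series Q: Q = ω₀L/R = 4663·0.001/752 = 0.0062.

(a) f₀ = 742.1 Hz  (b) Q = 0.0062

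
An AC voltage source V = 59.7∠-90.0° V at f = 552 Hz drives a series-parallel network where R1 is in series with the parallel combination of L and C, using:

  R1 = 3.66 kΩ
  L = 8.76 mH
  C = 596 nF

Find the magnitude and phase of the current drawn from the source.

Step 1 — Angular frequency: ω = 2π·f = 2π·552 = 3468 rad/s.
Step 2 — Component impedances:
  R1: Z = R = 3660 Ω
  L: Z = jωL = j·3468·0.00876 = 0 + j30.38 Ω
  C: Z = 1/(jωC) = -j/(ω·C) = 0 - j483.8 Ω
Step 3 — Parallel branch: L || C = 1/(1/L + 1/C) = 0 + j32.42 Ω.
Step 4 — Series with R1: Z_total = R1 + (L || C) = 3660 + j32.42 Ω = 3660∠0.5° Ω.
Step 5 — Source phasor: V = 59.7∠-90.0° V = 0 - j59.7 V.
Step 6 — Ohm's law: I = V / Z_total = (0 - j59.7) / (3660 + j32.42) = -0.0001445 - j0.01631 A.
Step 7 — Convert to polar: |I| = 0.01631 A, ∠I = -90.5°.

I = 0.01631∠-90.5° A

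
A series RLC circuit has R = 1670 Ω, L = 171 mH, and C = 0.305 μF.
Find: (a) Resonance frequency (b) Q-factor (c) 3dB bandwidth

Step 1 — Resonance: ω₀ = 1/√(LC) = 1/√(0.171·3.05e-07) = 4379 rad/s.
Step 2 — f₀ = ω₀/(2π) = 696.9 Hz.
Step 3 — Series Q: Q = ω₀L/R = 4379·0.171/1670 = 0.4484.
Step 4 — Bandwidth: Δω = ω₀/Q = 9766 rad/s; BW = Δω/(2π) = 1554 Hz.

(a) f₀ = 696.9 Hz  (b) Q = 0.4484  (c) BW = 1554 Hz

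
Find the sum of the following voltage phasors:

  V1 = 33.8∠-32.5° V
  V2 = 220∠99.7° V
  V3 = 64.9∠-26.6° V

Step 1 — Convert each phasor to rectangular form:
  V1 = 33.8·(cos(-32.5°) + j·sin(-32.5°)) = 28.51 - j18.16 V
  V2 = 220·(cos(99.7°) + j·sin(99.7°)) = -37.07 + j216.9 V
  V3 = 64.9·(cos(-26.6°) + j·sin(-26.6°)) = 58.03 - j29.06 V
Step 2 — Sum components: V_total = 49.47 + j169.6 V.
Step 3 — Convert to polar: |V_total| = 176.7 V, ∠V_total = 73.7°.

V_total = 176.7∠73.7° V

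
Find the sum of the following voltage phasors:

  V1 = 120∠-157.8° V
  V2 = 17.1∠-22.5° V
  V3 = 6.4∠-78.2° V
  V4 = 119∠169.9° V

Step 1 — Convert each phasor to rectangular form:
  V1 = 120·(cos(-157.8°) + j·sin(-157.8°)) = -111.1 - j45.34 V
  V2 = 17.1·(cos(-22.5°) + j·sin(-22.5°)) = 15.8 - j6.544 V
  V3 = 6.4·(cos(-78.2°) + j·sin(-78.2°)) = 1.309 - j6.265 V
  V4 = 119·(cos(169.9°) + j·sin(169.9°)) = -117.2 + j20.87 V
Step 2 — Sum components: V_total = -211.2 - j37.28 V.
Step 3 — Convert to polar: |V_total| = 214.4 V, ∠V_total = -170.0°.

V_total = 214.4∠-170.0° V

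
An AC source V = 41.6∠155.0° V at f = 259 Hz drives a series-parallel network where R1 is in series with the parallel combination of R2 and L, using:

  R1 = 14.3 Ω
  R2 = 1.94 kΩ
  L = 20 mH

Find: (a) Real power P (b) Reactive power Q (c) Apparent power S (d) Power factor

Step 1 — Angular frequency: ω = 2π·f = 2π·259 = 1627 rad/s.
Step 2 — Component impedances:
  R1: Z = R = 14.3 Ω
  R2: Z = R = 1940 Ω
  L: Z = jωL = j·1627·0.02 = 0 + j32.55 Ω
Step 3 — Parallel branch: R2 || L = 1/(1/R2 + 1/L) = 0.5459 + j32.54 Ω.
Step 4 — Series with R1: Z_total = R1 + (R2 || L) = 14.85 + j32.54 Ω = 35.76∠65.5° Ω.
Step 5 — Source phasor: V = 41.6∠155.0° V = -37.7 + j17.58 V.
Step 6 — Current: I = V / Z = 0.00963 + j1.163 A = 1.163∠89.5° A.
Step 7 — Complex power: S = V·I* = 20.09 + j44.02 VA.
Step 8 — Real power: P = Re(S) = 20.09 W.
Step 9 — Reactive power: Q = Im(S) = 44.02 VAR.
Step 10 — Apparent power: |S| = 48.39 VA.
Step 11 — Power factor: PF = P/|S| = 0.4151 (lagging).

(a) P = 20.09 W  (b) Q = 44.02 VAR  (c) S = 48.39 VA  (d) PF = 0.4151 (lagging)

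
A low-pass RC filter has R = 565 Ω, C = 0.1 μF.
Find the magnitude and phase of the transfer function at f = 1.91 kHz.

Step 1 — Angular frequency: ω = 2π·1910 = 1.2e+04 rad/s.
Step 2 — Transfer function: H(jω) = 1/(1 + jωRC).
Step 3 — Denominator: 1 + jωRC = 1 + j·1.2e+04·565·1e-07 = 1 + j0.678.
Step 4 — H = 0.685 - j0.4645.
Step 5 — Magnitude: |H| = 0.8277 (-1.6 dB); phase: φ = -34.1°.

|H| = 0.8277 (-1.6 dB), φ = -34.1°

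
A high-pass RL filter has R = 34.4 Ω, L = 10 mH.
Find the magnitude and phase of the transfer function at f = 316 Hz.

Step 1 — Angular frequency: ω = 2π·316 = 1985 rad/s.
Step 2 — Transfer function: H(jω) = jωL/(R + jωL).
Step 3 — Numerator jωL = j·19.85; denominator R + jωL = 34.4 + j19.85.
Step 4 — H = 0.2499 + j0.4329.
Step 5 — Magnitude: |H| = 0.4999 (-6.0 dB); phase: φ = 60.0°.

|H| = 0.4999 (-6.0 dB), φ = 60.0°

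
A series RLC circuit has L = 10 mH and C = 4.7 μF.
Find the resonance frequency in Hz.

Step 1 — Resonance condition Im(Z)=0 gives ω₀ = 1/√(LC).
Step 2 — ω₀ = 1/√(0.01·4.7e-06) = 4613 rad/s.
Step 3 — f₀ = ω₀/(2π) = 734.1 Hz.

f₀ = 734.1 Hz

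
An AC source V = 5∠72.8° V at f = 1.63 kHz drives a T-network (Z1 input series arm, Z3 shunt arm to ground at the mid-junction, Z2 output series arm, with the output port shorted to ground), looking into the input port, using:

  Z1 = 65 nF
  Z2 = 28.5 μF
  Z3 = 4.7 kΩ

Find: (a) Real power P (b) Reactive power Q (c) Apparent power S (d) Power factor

Step 1 — Angular frequency: ω = 2π·f = 2π·1630 = 1.024e+04 rad/s.
Step 2 — Component impedances:
  Z1: Z = 1/(jωC) = -j/(ω·C) = 0 - j1502 Ω
  Z2: Z = 1/(jωC) = -j/(ω·C) = 0 - j3.426 Ω
  Z3: Z = R = 4700 Ω
Step 3 — With the output port shorted to ground, the output series arm Z2 runs from the junction to ground; the shunt arm Z3 also runs from the junction to ground. They appear in parallel: Z3 || Z2 = 0.002497 - j3.426 Ω.
Step 4 — Series with input arm Z1: Z_in = Z1 + (Z3 || Z2) = 0.002497 - j1506 Ω = 1506∠-90.0° Ω.
Step 5 — Source phasor: V = 5∠72.8° V = 1.479 + j4.776 V.
Step 6 — Current: I = V / Z = -0.003172 + j0.000982 A = 0.003321∠162.8° A.
Step 7 — Complex power: S = V·I* = 2.754e-08 - j0.0166 VA.
Step 8 — Real power: P = Re(S) = 2.754e-08 W.
Step 9 — Reactive power: Q = Im(S) = -0.0166 VAR.
Step 10 — Apparent power: |S| = 0.0166 VA.
Step 11 — Power factor: PF = P/|S| = 1.659e-06 (leading).

(a) P = 2.754e-08 W  (b) Q = -0.0166 VAR  (c) S = 0.0166 VA  (d) PF = 1.659e-06 (leading)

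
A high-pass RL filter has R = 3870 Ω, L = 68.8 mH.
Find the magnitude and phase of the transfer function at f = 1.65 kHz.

Step 1 — Angular frequency: ω = 2π·1650 = 1.037e+04 rad/s.
Step 2 — Transfer function: H(jω) = jωL/(R + jωL).
Step 3 — Numerator jωL = j·713.3; denominator R + jωL = 3870 + j713.3.
Step 4 — H = 0.03285 + j0.1783.
Step 5 — Magnitude: |H| = 0.1813 (-14.8 dB); phase: φ = 79.6°.

|H| = 0.1813 (-14.8 dB), φ = 79.6°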